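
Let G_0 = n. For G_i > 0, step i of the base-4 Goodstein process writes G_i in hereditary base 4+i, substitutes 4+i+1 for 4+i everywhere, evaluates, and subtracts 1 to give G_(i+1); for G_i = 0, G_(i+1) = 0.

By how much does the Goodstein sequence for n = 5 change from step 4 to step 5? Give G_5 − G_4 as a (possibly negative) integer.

-1

G_0=5  [base 4] 4 + 1  →[4↦5]→  5 + 1 = 6  −1 ⇒ G_1=5
G_1=5  [base 5] 5  →[5↦6]→  6 = 6  −1 ⇒ G_2=5
G_2=5  [base 6] 5  →[6↦7]→  5 = 5  −1 ⇒ G_3=4
G_3=4  [base 7] 4  →[7↦8]→  4 = 4  −1 ⇒ G_4=3
G_4=3  [base 8] 3  →[8↦9]→  3 = 3  −1 ⇒ G_5=2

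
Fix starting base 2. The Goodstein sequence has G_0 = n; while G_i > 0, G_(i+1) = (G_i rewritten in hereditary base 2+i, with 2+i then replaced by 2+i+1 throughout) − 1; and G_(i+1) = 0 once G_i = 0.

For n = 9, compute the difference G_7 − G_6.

1111930522

[0] 9 ≡ 2^(2 + 1) + 1 (base 2). Lift 3: 82. −1: 81.
[1] 81 ≡ 3^(3 + 1) (base 3). Lift 4: 1024. −1: 1023.
[2] 1023 ≡ 3·4^4 + 3·4^3 + 3·4^2 + 3·4 + 3 (base 4). Lift 5: 9843. −1: 9842.
[3] 9842 ≡ 3·5^5 + 3·5^3 + 3·5^2 + 3·5 + 2 (base 5). Lift 6: 140744. −1: 140743.
[4] 140743 ≡ 3·6^6 + 3·6^3 + 3·6^2 + 3·6 + 1 (base 6). Lift 7: 2471827. −1: 2471826.
[5] 2471826 ≡ 3·7^7 + 3·7^3 + 3·7^2 + 3·7 (base 7). Lift 8: 50333400. −1: 50333399.
[6] 50333399 ≡ 3·8^8 + 3·8^3 + 3·8^2 + 2·8 + 7 (base 8). Lift 9: 1162263922. −1: 1162263921.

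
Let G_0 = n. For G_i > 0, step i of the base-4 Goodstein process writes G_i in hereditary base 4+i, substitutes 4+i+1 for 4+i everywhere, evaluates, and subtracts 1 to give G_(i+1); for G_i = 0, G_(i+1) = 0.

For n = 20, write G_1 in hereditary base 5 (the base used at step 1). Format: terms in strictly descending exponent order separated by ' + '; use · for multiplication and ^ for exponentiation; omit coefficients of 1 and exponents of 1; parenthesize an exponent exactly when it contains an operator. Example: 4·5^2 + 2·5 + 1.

[0] 20 ≡ 4^2 + 4 (base 4). Lift 5: 30. −1: 29.
[1] 29 ≡ 5^2 + 4 (base 5). Lift 6: 40. −1: 39.

5^2 + 4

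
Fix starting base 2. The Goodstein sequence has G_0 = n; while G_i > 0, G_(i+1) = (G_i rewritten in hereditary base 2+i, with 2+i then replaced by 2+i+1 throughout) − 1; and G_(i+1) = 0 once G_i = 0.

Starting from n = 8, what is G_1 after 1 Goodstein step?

G_0=8  [base 2] 2^(2 + 1)  →[2↦3]→  3^(3 + 1) = 81  −1 ⇒ G_1=80
G_1=80  [base 3] 2·3^3 + 2·3^2 + 2·3 + 2  →[3↦4]→  2·4^4 + 2·4^2 + 2·4 + 2 = 554  −1 ⇒ G_2=553

80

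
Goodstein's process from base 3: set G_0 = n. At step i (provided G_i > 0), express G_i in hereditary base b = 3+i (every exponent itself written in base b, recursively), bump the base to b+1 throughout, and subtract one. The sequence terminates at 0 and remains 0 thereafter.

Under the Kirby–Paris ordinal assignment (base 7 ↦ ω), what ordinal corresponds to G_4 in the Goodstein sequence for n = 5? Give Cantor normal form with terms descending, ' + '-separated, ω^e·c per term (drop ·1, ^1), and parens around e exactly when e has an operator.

5 —HB3→ 3 + 2 —bump→ 4 + 2 = 6 —(−1)→ 5
5 —HB4→ 4 + 1 —bump→ 5 + 1 = 6 —(−1)→ 5
5 —HB5→ 5 —bump→ 6 = 6 —(−1)→ 5
5 —HB6→ 5 —bump→ 5 = 5 —(−1)→ 4
4 —HB7→ 4 —bump→ 4 = 4 —(−1)→ 3

4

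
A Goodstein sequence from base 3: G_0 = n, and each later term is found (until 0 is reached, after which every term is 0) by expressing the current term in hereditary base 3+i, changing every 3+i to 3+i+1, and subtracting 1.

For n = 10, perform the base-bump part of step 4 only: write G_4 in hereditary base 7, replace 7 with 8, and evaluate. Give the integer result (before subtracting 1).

i=0: 10 = 3^2 + 1 (b=3); 3→4: 4^2 + 1 = 17; 17−1 = 16
i=1: 16 = 4^2 (b=4); 4→5: 5^2 = 25; 25−1 = 24
i=2: 24 = 4·5 + 4 (b=5); 5→6: 4·6 + 4 = 28; 28−1 = 27
i=3: 27 = 4·6 + 3 (b=6); 6→7: 4·7 + 3 = 31; 31−1 = 30
i=4: 30 = 4·7 + 2 (b=7); 7→8: 4·8 + 2 = 34; 34−1 = 33

34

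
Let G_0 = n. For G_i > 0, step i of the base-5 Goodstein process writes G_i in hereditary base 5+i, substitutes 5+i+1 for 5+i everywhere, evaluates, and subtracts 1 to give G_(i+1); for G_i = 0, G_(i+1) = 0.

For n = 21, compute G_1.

24

step 0: 21 = 4·5 + 1; sub 6 for 5: 4·6 + 1; = 25; G_1 = 25−1 = 24
step 1: 24 = 4·6; sub 7 for 6: 4·7; = 28; G_2 = 28−1 = 27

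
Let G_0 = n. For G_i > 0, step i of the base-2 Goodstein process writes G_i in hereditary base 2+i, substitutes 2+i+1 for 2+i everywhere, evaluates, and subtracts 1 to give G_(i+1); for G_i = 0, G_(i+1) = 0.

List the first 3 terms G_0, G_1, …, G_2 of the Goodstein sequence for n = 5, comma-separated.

5 —HB2→ 2^2 + 1 —bump→ 3^3 + 1 = 28 —(−1)→ 27
27 —HB3→ 3^3 —bump→ 4^4 = 256 —(−1)→ 255

5, 27, 255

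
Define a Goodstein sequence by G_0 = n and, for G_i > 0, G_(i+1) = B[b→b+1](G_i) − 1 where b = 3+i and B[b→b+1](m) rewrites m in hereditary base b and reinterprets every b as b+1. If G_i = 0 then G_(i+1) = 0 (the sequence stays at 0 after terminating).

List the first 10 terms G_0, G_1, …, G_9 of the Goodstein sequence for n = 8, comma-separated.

G_0 = 8. HB_3(8) = 2·3 + 2. Bump = 10. G_1 = 9.
G_1 = 9. HB_4(9) = 2·4 + 1. Bump = 11. G_2 = 10.
G_2 = 10. HB_5(10) = 2·5. Bump = 12. G_3 = 11.
G_3 = 11. HB_6(11) = 6 + 5. Bump = 12. G_4 = 11.
G_4 = 11. HB_7(11) = 7 + 4. Bump = 12. G_5 = 11.
G_5 = 11. HB_8(11) = 8 + 3. Bump = 12. G_6 = 11.
G_6 = 11. HB_9(11) = 9 + 2. Bump = 12. G_7 = 11.
G_7 = 11. HB_10(11) = 10 + 1. Bump = 12. G_8 = 11.
G_8 = 11. HB_11(11) = 11. Bump = 12. G_9 = 11.

8, 9, 10, 11, 11, 11, 11, 11, 11, 11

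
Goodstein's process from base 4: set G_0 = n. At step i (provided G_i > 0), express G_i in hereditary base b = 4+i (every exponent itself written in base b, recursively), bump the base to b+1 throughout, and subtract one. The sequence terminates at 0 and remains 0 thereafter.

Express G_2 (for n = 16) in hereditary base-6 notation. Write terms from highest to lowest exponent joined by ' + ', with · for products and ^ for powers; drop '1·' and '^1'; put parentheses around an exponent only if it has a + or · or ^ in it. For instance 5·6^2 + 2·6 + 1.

[0] 16 ≡ 4^2 (base 4). Lift 5: 25. −1: 24.
[1] 24 ≡ 4·5 + 4 (base 5). Lift 6: 28. −1: 27.
[2] 27 ≡ 4·6 + 3 (base 6). Lift 7: 31. −1: 30.

4·6 + 3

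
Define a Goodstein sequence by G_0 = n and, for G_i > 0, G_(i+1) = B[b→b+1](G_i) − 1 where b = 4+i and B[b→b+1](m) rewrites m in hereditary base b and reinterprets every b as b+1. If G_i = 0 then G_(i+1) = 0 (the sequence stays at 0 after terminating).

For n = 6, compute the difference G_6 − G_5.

(0) 6|_4 = 4 + 2 ↦ 5 + 2|_5 = 7 ⇒ 6
(1) 6|_5 = 5 + 1 ↦ 6 + 1|_6 = 7 ⇒ 6
(2) 6|_6 = 6 ↦ 7|_7 = 7 ⇒ 6
(3) 6|_7 = 6 ↦ 6|_8 = 6 ⇒ 5
(4) 5|_8 = 5 ↦ 5|_9 = 5 ⇒ 4
(5) 4|_9 = 4 ↦ 4|_10 = 4 ⇒ 3

-1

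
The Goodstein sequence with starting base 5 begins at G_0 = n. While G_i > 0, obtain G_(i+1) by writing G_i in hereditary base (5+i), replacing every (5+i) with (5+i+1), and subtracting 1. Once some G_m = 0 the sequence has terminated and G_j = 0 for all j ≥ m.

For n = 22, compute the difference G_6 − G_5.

2

step 0: 22 = 4·5 + 2; sub 6 for 5: 4·6 + 2; = 26; G_1 = 26−1 = 25
step 1: 25 = 4·6 + 1; sub 7 for 6: 4·7 + 1; = 29; G_2 = 29−1 = 28
step 2: 28 = 4·7; sub 8 for 7: 4·8; = 32; G_3 = 32−1 = 31
step 3: 31 = 3·8 + 7; sub 9 for 8: 3·9 + 7; = 34; G_4 = 34−1 = 33
step 4: 33 = 3·9 + 6; sub 10 for 9: 3·10 + 6; = 36; G_5 = 36−1 = 35
step 5: 35 = 3·10 + 5; sub 11 for 10: 3·11 + 5; = 38; G_6 = 38−1 = 37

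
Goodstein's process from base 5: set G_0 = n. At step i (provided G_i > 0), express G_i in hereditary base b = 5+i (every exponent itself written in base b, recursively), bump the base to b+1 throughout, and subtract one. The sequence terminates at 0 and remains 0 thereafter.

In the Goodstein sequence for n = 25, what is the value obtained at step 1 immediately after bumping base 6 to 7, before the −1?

i=0: 25 = 5^2 (b=5); 5→6: 6^2 = 36; 36−1 = 35
i=1: 35 = 5·6 + 5 (b=6); 6→7: 5·7 + 5 = 40; 40−1 = 39

40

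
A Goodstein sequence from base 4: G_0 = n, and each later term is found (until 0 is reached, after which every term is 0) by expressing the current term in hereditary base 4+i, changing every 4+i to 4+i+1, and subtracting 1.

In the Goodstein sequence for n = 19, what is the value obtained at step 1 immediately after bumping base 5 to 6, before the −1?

38

i=0: 19 = 4^2 + 3 (b=4); 4→5: 5^2 + 3 = 28; 28−1 = 27
i=1: 27 = 5^2 + 2 (b=5); 5→6: 6^2 + 2 = 38; 38−1 = 37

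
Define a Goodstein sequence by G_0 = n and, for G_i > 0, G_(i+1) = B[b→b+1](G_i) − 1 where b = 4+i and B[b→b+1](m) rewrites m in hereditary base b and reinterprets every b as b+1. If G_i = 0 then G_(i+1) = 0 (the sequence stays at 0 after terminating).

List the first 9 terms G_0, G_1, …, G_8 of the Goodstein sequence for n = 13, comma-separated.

13, 15, 17, 18, 19, 20, 21, 22, 23

i=0: 13 = 3·4 + 1 (b=4); 4→5: 3·5 + 1 = 16; 16−1 = 15
i=1: 15 = 3·5 (b=5); 5→6: 3·6 = 18; 18−1 = 17
i=2: 17 = 2·6 + 5 (b=6); 6→7: 2·7 + 5 = 19; 19−1 = 18
i=3: 18 = 2·7 + 4 (b=7); 7→8: 2·8 + 4 = 20; 20−1 = 19
i=4: 19 = 2·8 + 3 (b=8); 8→9: 2·9 + 3 = 21; 21−1 = 20
i=5: 20 = 2·9 + 2 (b=9); 9→10: 2·10 + 2 = 22; 22−1 = 21
i=6: 21 = 2·10 + 1 (b=10); 10→11: 2·11 + 1 = 23; 23−1 = 22
i=7: 22 = 2·11 (b=11); 11→12: 2·12 = 24; 24−1 = 23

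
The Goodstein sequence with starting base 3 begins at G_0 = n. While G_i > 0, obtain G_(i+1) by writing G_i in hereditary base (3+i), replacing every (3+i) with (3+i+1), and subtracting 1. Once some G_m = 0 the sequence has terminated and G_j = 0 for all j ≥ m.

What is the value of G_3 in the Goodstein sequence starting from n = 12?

base 3: 12 = 3^2 + 3; at 4: 4^2 + 4 = 20; next = 19
base 4: 19 = 4^2 + 3; at 5: 5^2 + 3 = 28; next = 27
base 5: 27 = 5^2 + 2; at 6: 6^2 + 2 = 38; next = 37
base 6: 37 = 6^2 + 1; at 7: 7^2 + 1 = 50; next = 49

37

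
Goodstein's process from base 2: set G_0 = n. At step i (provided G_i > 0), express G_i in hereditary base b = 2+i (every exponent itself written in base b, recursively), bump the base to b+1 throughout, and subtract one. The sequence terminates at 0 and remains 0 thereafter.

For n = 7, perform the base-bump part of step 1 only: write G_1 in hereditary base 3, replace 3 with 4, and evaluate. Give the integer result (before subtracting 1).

260

G_0 = 7. HB_2(7) = 2^2 + 2 + 1. Bump = 31. G_1 = 30.
G_1 = 30. HB_3(30) = 3^3 + 3. Bump = 260. G_2 = 259.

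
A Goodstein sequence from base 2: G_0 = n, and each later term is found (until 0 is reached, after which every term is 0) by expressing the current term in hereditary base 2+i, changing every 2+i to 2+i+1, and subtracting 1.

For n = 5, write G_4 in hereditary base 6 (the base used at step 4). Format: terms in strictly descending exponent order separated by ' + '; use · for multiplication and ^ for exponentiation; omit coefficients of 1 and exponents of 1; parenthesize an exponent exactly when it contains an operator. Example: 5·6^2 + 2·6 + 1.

base 2: 5 = 2^2 + 1; at 3: 3^3 + 1 = 28; next = 27
base 3: 27 = 3^3; at 4: 4^4 = 256; next = 255
base 4: 255 = 3·4^3 + 3·4^2 + 3·4 + 3; at 5: 3·5^3 + 3·5^2 + 3·5 + 3 = 468; next = 467
base 5: 467 = 3·5^3 + 3·5^2 + 3·5 + 2; at 6: 3·6^3 + 3·6^2 + 3·6 + 2 = 776; next = 775
base 6: 775 = 3·6^3 + 3·6^2 + 3·6 + 1; at 7: 3·7^3 + 3·7^2 + 3·7 + 1 = 1198; next = 1197

3·6^3 + 3·6^2 + 3·6 + 1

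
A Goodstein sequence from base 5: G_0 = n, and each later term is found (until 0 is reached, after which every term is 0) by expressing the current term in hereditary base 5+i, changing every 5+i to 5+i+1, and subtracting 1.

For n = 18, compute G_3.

(0) 18|_5 = 3·5 + 3 ↦ 3·6 + 3|_6 = 21 ⇒ 20
(1) 20|_6 = 3·6 + 2 ↦ 3·7 + 2|_7 = 23 ⇒ 22
(2) 22|_7 = 3·7 + 1 ↦ 3·8 + 1|_8 = 25 ⇒ 24

24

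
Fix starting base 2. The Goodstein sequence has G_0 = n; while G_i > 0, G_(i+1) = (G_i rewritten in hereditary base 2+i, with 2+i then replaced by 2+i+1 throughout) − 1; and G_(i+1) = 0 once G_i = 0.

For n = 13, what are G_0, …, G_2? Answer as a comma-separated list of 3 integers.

13, 108, 1279

base 2: 13 = 2^(2 + 1) + 2^2 + 1; at 3: 3^(3 + 1) + 3^3 + 1 = 109; next = 108
base 3: 108 = 3^(3 + 1) + 3^3; at 4: 4^(4 + 1) + 4^4 = 1280; next = 1279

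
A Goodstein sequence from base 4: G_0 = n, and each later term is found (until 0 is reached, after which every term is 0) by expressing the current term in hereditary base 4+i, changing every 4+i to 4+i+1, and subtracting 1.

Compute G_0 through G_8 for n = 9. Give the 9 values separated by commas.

9, 10, 11, 11, 11, 11, 11, 11, 11

(0) 9|_4 = 2·4 + 1 ↦ 2·5 + 1|_5 = 11 ⇒ 10
(1) 10|_5 = 2·5 ↦ 2·6|_6 = 12 ⇒ 11
(2) 11|_6 = 6 + 5 ↦ 7 + 5|_7 = 12 ⇒ 11
(3) 11|_7 = 7 + 4 ↦ 8 + 4|_8 = 12 ⇒ 11
(4) 11|_8 = 8 + 3 ↦ 9 + 3|_9 = 12 ⇒ 11
(5) 11|_9 = 9 + 2 ↦ 10 + 2|_10 = 12 ⇒ 11
(6) 11|_10 = 10 + 1 ↦ 11 + 1|_11 = 12 ⇒ 11
(7) 11|_11 = 11 ↦ 12|_12 = 12 ⇒ 11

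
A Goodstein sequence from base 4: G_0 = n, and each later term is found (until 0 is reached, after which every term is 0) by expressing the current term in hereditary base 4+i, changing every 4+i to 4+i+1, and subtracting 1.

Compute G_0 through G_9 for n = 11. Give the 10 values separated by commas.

11 —HB4→ 2·4 + 3 —bump→ 2·5 + 3 = 13 —(−1)→ 12
12 —HB5→ 2·5 + 2 —bump→ 2·6 + 2 = 14 —(−1)→ 13
13 —HB6→ 2·6 + 1 —bump→ 2·7 + 1 = 15 —(−1)→ 14
14 —HB7→ 2·7 —bump→ 2·8 = 16 —(−1)→ 15
15 —HB8→ 8 + 7 —bump→ 9 + 7 = 16 —(−1)→ 15
15 —HB9→ 9 + 6 —bump→ 10 + 6 = 16 —(−1)→ 15
15 —HB10→ 10 + 5 —bump→ 11 + 5 = 16 —(−1)→ 15
15 —HB11→ 11 + 4 —bump→ 12 + 4 = 16 —(−1)→ 15
15 —HB12→ 12 + 3 —bump→ 13 + 3 = 16 —(−1)→ 15

11, 12, 13, 14, 15, 15, 15, 15, 15, 15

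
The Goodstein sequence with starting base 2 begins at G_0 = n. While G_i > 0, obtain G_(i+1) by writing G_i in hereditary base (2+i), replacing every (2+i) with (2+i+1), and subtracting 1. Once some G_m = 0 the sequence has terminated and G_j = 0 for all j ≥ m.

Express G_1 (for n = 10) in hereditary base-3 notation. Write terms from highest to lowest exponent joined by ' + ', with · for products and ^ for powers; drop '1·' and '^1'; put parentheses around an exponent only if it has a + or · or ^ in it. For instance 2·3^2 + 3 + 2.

3^(3 + 1) + 2

10 —HB2→ 2^(2 + 1) + 2 —bump→ 3^(3 + 1) + 3 = 84 —(−1)→ 83
83 —HB3→ 3^(3 + 1) + 2 —bump→ 4^(4 + 1) + 2 = 1026 —(−1)→ 1025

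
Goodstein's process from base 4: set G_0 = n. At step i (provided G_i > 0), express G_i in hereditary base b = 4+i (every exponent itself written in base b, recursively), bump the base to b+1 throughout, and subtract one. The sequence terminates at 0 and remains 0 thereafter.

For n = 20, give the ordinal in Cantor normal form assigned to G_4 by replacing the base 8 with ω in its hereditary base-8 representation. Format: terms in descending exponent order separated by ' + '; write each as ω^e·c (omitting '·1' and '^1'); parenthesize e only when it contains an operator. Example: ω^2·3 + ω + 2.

G_0 = 20. HB_4(20) = 4^2 + 4. Bump = 30. G_1 = 29.
G_1 = 29. HB_5(29) = 5^2 + 4. Bump = 40. G_2 = 39.
G_2 = 39. HB_6(39) = 6^2 + 3. Bump = 52. G_3 = 51.
G_3 = 51. HB_7(51) = 7^2 + 2. Bump = 66. G_4 = 65.
G_4 = 65. HB_8(65) = 8^2 + 1. Bump = 82. G_5 = 81.

ω^2 + 1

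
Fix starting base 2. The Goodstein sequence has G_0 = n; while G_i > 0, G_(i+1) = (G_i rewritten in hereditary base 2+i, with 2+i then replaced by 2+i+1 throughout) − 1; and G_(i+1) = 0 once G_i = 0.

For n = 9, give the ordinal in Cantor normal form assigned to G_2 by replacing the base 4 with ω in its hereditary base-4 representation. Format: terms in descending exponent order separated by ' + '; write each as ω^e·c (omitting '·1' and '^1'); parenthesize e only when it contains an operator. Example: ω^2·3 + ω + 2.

ω^ω·3 + ω^3·3 + ω^2·3 + ω·3 + 3

[0] 9 ≡ 2^(2 + 1) + 1 (base 2). Lift 3: 82. −1: 81.
[1] 81 ≡ 3^(3 + 1) (base 3). Lift 4: 1024. −1: 1023.
[2] 1023 ≡ 3·4^4 + 3·4^3 + 3·4^2 + 3·4 + 3 (base 4). Lift 5: 9843. −1: 9842.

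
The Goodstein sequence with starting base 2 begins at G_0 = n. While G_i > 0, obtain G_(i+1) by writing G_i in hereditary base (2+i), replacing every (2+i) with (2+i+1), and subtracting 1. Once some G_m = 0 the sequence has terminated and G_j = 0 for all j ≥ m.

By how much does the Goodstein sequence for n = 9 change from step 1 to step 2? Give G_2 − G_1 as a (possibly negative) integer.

942

base 2: 9 = 2^(2 + 1) + 1; at 3: 3^(3 + 1) + 1 = 82; next = 81
base 3: 81 = 3^(3 + 1); at 4: 4^(4 + 1) = 1024; next = 1023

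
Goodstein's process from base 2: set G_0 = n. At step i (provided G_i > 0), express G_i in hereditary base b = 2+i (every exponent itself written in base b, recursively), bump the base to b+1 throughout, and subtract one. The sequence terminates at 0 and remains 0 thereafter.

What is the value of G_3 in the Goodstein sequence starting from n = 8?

6310

G_0 = 8. HB_2(8) = 2^(2 + 1). Bump = 81. G_1 = 80.
G_1 = 80. HB_3(80) = 2·3^3 + 2·3^2 + 2·3 + 2. Bump = 554. G_2 = 553.
G_2 = 553. HB_4(553) = 2·4^4 + 2·4^2 + 2·4 + 1. Bump = 6311. G_3 = 6310.
G_3 = 6310. HB_5(6310) = 2·5^5 + 2·5^2 + 2·5. Bump = 93396. G_4 = 93395.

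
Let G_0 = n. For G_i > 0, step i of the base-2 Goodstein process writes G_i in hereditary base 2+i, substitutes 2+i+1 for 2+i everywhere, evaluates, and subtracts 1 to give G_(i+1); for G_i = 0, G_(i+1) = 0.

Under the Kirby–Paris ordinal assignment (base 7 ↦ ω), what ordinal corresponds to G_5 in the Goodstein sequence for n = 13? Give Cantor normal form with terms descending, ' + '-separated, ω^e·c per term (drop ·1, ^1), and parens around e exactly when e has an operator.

ω^(ω + 1) + ω^3·3 + ω^2·3 + ω·3

base 2: 13 = 2^(2 + 1) + 2^2 + 1; at 3: 3^(3 + 1) + 3^3 + 1 = 109; next = 108
base 3: 108 = 3^(3 + 1) + 3^3; at 4: 4^(4 + 1) + 4^4 = 1280; next = 1279
base 4: 1279 = 4^(4 + 1) + 3·4^3 + 3·4^2 + 3·4 + 3; at 5: 5^(5 + 1) + 3·5^3 + 3·5^2 + 3·5 + 3 = 16093; next = 16092
base 5: 16092 = 5^(5 + 1) + 3·5^3 + 3·5^2 + 3·5 + 2; at 6: 6^(6 + 1) + 3·6^3 + 3·6^2 + 3·6 + 2 = 280712; next = 280711
base 6: 280711 = 6^(6 + 1) + 3·6^3 + 3·6^2 + 3·6 + 1; at 7: 7^(7 + 1) + 3·7^3 + 3·7^2 + 3·7 + 1 = 5765999; next = 5765998
base 7: 5765998 = 7^(7 + 1) + 3·7^3 + 3·7^2 + 3·7; at 8: 8^(8 + 1) + 3·8^3 + 3·8^2 + 3·8 = 134219480; next = 134219479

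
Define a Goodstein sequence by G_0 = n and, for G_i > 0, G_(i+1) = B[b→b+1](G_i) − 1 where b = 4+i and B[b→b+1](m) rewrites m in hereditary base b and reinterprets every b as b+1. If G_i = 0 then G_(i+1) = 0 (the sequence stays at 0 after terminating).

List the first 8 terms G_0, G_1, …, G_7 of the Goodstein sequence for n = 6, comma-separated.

G_0 = 6. HB_4(6) = 4 + 2. Bump = 7. G_1 = 6.
G_1 = 6. HB_5(6) = 5 + 1. Bump = 7. G_2 = 6.
G_2 = 6. HB_6(6) = 6. Bump = 7. G_3 = 6.
G_3 = 6. HB_7(6) = 6. Bump = 6. G_4 = 5.
G_4 = 5. HB_8(5) = 5. Bump = 5. G_5 = 4.
G_5 = 4. HB_9(4) = 4. Bump = 4. G_6 = 3.
G_6 = 3. HB_10(3) = 3. Bump = 3. G_7 = 2.

6, 6, 6, 6, 5, 4, 3, 2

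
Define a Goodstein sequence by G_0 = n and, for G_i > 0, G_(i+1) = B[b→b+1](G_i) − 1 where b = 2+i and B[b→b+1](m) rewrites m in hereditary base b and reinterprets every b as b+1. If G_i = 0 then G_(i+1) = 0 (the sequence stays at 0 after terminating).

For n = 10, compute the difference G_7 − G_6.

i=0: 10 = 2^(2 + 1) + 2 (b=2); 2→3: 3^(3 + 1) + 3 = 84; 84−1 = 83
i=1: 83 = 3^(3 + 1) + 2 (b=3); 3→4: 4^(4 + 1) + 2 = 1026; 1026−1 = 1025
i=2: 1025 = 4^(4 + 1) + 1 (b=4); 4→5: 5^(5 + 1) + 1 = 15626; 15626−1 = 15625
i=3: 15625 = 5^(5 + 1) (b=5); 5→6: 6^(6 + 1) = 279936; 279936−1 = 279935
i=4: 279935 = 5·6^6 + 5·6^5 + 5·6^4 + 5·6^3 + 5·6^2 + 5·6 + 5 (b=6); 6→7: 5·7^7 + 5·7^5 + 5·7^4 + 5·7^3 + 5·7^2 + 5·7 + 5 = 4215755; 4215755−1 = 4215754
i=5: 4215754 = 5·7^7 + 5·7^5 + 5·7^4 + 5·7^3 + 5·7^2 + 5·7 + 4 (b=7); 7→8: 5·8^8 + 5·8^5 + 5·8^4 + 5·8^3 + 5·8^2 + 5·8 + 4 = 84073324; 84073324−1 = 84073323
i=6: 84073323 = 5·8^8 + 5·8^5 + 5·8^4 + 5·8^3 + 5·8^2 + 5·8 + 3 (b=8); 8→9: 5·9^9 + 5·9^5 + 5·9^4 + 5·9^3 + 5·9^2 + 5·9 + 3 = 1937434593; 1937434593−1 = 1937434592

1853361269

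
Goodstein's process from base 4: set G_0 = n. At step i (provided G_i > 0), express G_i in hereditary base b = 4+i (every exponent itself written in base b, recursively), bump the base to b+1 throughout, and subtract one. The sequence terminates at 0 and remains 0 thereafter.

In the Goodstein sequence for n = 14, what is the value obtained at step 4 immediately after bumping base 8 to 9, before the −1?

base 4: 14 = 3·4 + 2; at 5: 3·5 + 2 = 17; next = 16
base 5: 16 = 3·5 + 1; at 6: 3·6 + 1 = 19; next = 18
base 6: 18 = 3·6; at 7: 3·7 = 21; next = 20
base 7: 20 = 2·7 + 6; at 8: 2·8 + 6 = 22; next = 21
base 8: 21 = 2·8 + 5; at 9: 2·9 + 5 = 23; next = 22

23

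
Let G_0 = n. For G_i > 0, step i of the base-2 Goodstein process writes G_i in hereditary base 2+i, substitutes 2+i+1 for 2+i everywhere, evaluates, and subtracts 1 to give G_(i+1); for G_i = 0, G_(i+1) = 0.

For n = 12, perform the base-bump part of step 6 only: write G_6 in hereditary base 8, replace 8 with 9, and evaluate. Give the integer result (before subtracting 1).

3486784575

i=0: 12 = 2^(2 + 1) + 2^2 (b=2); 2→3: 3^(3 + 1) + 3^3 = 108; 108−1 = 107
i=1: 107 = 3^(3 + 1) + 2·3^2 + 2·3 + 2 (b=3); 3→4: 4^(4 + 1) + 2·4^2 + 2·4 + 2 = 1066; 1066−1 = 1065
i=2: 1065 = 4^(4 + 1) + 2·4^2 + 2·4 + 1 (b=4); 4→5: 5^(5 + 1) + 2·5^2 + 2·5 + 1 = 15686; 15686−1 = 15685
i=3: 15685 = 5^(5 + 1) + 2·5^2 + 2·5 (b=5); 5→6: 6^(6 + 1) + 2·6^2 + 2·6 = 280020; 280020−1 = 280019
i=4: 280019 = 6^(6 + 1) + 2·6^2 + 6 + 5 (b=6); 6→7: 7^(7 + 1) + 2·7^2 + 7 + 5 = 5764911; 5764911−1 = 5764910
i=5: 5764910 = 7^(7 + 1) + 2·7^2 + 7 + 4 (b=7); 7→8: 8^(8 + 1) + 2·8^2 + 8 + 4 = 134217868; 134217868−1 = 134217867
i=6: 134217867 = 8^(8 + 1) + 2·8^2 + 8 + 3 (b=8); 8→9: 9^(9 + 1) + 2·9^2 + 9 + 3 = 3486784575; 3486784575−1 = 3486784574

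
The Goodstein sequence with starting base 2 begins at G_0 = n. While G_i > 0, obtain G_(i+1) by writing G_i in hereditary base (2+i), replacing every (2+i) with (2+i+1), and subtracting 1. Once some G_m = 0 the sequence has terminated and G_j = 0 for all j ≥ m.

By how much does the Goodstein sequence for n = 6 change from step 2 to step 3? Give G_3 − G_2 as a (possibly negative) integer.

2868

step 0: 6 = 2^2 + 2; sub 3 for 2: 3^3 + 3; = 30; G_1 = 30−1 = 29
step 1: 29 = 3^3 + 2; sub 4 for 3: 4^4 + 2; = 258; G_2 = 258−1 = 257
step 2: 257 = 4^4 + 1; sub 5 for 4: 5^5 + 1; = 3126; G_3 = 3126−1 = 3125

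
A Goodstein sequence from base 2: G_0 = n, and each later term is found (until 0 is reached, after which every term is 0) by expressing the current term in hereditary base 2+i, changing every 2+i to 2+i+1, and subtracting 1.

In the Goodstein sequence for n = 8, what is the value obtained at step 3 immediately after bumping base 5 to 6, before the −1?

93396

base 2: 8 = 2^(2 + 1); at 3: 3^(3 + 1) = 81; next = 80
base 3: 80 = 2·3^3 + 2·3^2 + 2·3 + 2; at 4: 2·4^4 + 2·4^2 + 2·4 + 2 = 554; next = 553
base 4: 553 = 2·4^4 + 2·4^2 + 2·4 + 1; at 5: 2·5^5 + 2·5^2 + 2·5 + 1 = 6311; next = 6310
base 5: 6310 = 2·5^5 + 2·5^2 + 2·5; at 6: 2·6^6 + 2·6^2 + 2·6 = 93396; next = 93395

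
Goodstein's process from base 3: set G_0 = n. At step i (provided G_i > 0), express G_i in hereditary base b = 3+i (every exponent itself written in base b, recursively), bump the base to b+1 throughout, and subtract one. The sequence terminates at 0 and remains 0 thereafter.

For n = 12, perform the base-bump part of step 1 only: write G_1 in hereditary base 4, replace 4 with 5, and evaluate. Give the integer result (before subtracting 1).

[0] 12 ≡ 3^2 + 3 (base 3). Lift 4: 20. −1: 19.
[1] 19 ≡ 4^2 + 3 (base 4). Lift 5: 28. −1: 27.

28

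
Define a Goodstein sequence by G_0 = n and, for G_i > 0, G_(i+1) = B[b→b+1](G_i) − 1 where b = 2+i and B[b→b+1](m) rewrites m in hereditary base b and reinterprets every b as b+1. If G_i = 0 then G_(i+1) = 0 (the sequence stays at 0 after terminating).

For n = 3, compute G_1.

(0) 3|_2 = 2 + 1 ↦ 3 + 1|_3 = 4 ⇒ 3
(1) 3|_3 = 3 ↦ 4|_4 = 4 ⇒ 3

3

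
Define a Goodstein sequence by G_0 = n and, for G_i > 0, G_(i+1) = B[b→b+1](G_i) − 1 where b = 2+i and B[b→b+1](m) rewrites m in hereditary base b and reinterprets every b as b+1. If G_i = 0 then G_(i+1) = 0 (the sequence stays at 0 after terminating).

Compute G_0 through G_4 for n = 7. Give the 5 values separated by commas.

7, 30, 259, 3127, 46657

(0) 7|_2 = 2^2 + 2 + 1 ↦ 3^3 + 3 + 1|_3 = 31 ⇒ 30
(1) 30|_3 = 3^3 + 3 ↦ 4^4 + 4|_4 = 260 ⇒ 259
(2) 259|_4 = 4^4 + 3 ↦ 5^5 + 3|_5 = 3128 ⇒ 3127
(3) 3127|_5 = 5^5 + 2 ↦ 6^6 + 2|_6 = 46658 ⇒ 46657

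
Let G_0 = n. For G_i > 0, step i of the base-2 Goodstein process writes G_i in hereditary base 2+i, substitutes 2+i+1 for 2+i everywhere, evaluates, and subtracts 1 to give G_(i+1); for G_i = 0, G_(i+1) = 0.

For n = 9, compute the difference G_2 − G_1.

i=0: 9 = 2^(2 + 1) + 1 (b=2); 2→3: 3^(3 + 1) + 1 = 82; 82−1 = 81
i=1: 81 = 3^(3 + 1) (b=3); 3→4: 4^(4 + 1) = 1024; 1024−1 = 1023

942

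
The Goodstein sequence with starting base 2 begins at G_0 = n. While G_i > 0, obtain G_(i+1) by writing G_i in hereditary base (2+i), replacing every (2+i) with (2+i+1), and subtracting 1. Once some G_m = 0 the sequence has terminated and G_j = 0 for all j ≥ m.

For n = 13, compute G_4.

280711

G_0=13  [base 2] 2^(2 + 1) + 2^2 + 1  →[2↦3]→  3^(3 + 1) + 3^3 + 1 = 109  −1 ⇒ G_1=108
G_1=108  [base 3] 3^(3 + 1) + 3^3  →[3↦4]→  4^(4 + 1) + 4^4 = 1280  −1 ⇒ G_2=1279
G_2=1279  [base 4] 4^(4 + 1) + 3·4^3 + 3·4^2 + 3·4 + 3  →[4↦5]→  5^(5 + 1) + 3·5^3 + 3·5^2 + 3·5 + 3 = 16093  −1 ⇒ G_3=16092
G_3=16092  [base 5] 5^(5 + 1) + 3·5^3 + 3·5^2 + 3·5 + 2  →[5↦6]→  6^(6 + 1) + 3·6^3 + 3·6^2 + 3·6 + 2 = 280712  −1 ⇒ G_4=280711
G_4=280711  [base 6] 6^(6 + 1) + 3·6^3 + 3·6^2 + 3·6 + 1  →[6↦7]→  7^(7 + 1) + 3·7^3 + 3·7^2 + 3·7 + 1 = 5765999  −1 ⇒ G_5=5765998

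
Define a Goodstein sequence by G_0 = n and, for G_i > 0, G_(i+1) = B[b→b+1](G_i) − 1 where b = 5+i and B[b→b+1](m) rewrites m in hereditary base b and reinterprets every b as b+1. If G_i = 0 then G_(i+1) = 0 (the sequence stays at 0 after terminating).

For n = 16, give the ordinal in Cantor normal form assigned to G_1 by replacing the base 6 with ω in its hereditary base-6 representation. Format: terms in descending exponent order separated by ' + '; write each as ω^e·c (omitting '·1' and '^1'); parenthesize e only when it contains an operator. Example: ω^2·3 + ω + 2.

[0] 16 ≡ 3·5 + 1 (base 5). Lift 6: 19. −1: 18.
[1] 18 ≡ 3·6 (base 6). Lift 7: 21. −1: 20.

ω·3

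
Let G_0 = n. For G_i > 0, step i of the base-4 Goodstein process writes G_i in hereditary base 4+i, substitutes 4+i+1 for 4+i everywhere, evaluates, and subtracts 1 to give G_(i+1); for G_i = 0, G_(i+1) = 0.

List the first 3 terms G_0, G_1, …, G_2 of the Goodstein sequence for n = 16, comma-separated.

step 0: 16 = 4^2; sub 5 for 4: 5^2; = 25; G_1 = 25−1 = 24
step 1: 24 = 4·5 + 4; sub 6 for 5: 4·6 + 4; = 28; G_2 = 28−1 = 27

16, 24, 27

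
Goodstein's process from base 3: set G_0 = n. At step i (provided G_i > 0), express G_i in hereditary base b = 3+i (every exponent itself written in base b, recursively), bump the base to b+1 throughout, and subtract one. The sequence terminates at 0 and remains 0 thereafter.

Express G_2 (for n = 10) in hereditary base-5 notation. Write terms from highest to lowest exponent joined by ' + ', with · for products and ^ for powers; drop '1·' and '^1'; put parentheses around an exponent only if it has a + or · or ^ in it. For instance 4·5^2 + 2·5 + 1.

4·5 + 4

[0] 10 ≡ 3^2 + 1 (base 3). Lift 4: 17. −1: 16.
[1] 16 ≡ 4^2 (base 4). Lift 5: 25. −1: 24.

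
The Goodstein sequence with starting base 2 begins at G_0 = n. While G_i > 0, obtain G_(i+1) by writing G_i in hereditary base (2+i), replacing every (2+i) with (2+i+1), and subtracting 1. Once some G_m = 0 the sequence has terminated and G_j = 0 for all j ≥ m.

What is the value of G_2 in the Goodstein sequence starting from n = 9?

step 0: 9 = 2^(2 + 1) + 1; sub 3 for 2: 3^(3 + 1) + 1; = 82; G_1 = 82−1 = 81
step 1: 81 = 3^(3 + 1); sub 4 for 3: 4^(4 + 1); = 1024; G_2 = 1024−1 = 1023
step 2: 1023 = 3·4^4 + 3·4^3 + 3·4^2 + 3·4 + 3; sub 5 for 4: 3·5^5 + 3·5^3 + 3·5^2 + 3·5 + 3; = 9843; G_3 = 9843−1 = 9842

1023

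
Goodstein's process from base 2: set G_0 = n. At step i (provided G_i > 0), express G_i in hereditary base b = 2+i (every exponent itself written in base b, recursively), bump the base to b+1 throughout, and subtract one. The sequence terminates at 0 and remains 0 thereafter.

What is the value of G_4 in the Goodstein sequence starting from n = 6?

46655

6 —HB2→ 2^2 + 2 —bump→ 3^3 + 3 = 30 —(−1)→ 29
29 —HB3→ 3^3 + 2 —bump→ 4^4 + 2 = 258 —(−1)→ 257
257 —HB4→ 4^4 + 1 —bump→ 5^5 + 1 = 3126 —(−1)→ 3125
3125 —HB5→ 5^5 —bump→ 6^6 = 46656 —(−1)→ 46655
46655 —HB6→ 5·6^5 + 5·6^4 + 5·6^3 + 5·6^2 + 5·6 + 5 —bump→ 5·7^5 + 5·7^4 + 5·7^3 + 5·7^2 + 5·7 + 5 = 98040 —(−1)→ 98039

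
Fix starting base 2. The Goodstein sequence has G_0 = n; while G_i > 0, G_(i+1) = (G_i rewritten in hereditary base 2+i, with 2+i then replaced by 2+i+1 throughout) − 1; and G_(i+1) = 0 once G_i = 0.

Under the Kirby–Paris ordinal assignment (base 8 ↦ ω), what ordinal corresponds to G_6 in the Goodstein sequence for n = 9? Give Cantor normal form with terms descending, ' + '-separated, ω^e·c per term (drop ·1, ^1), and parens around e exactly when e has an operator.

G_0 = 9. HB_2(9) = 2^(2 + 1) + 1. Bump = 82. G_1 = 81.
G_1 = 81. HB_3(81) = 3^(3 + 1). Bump = 1024. G_2 = 1023.
G_2 = 1023. HB_4(1023) = 3·4^4 + 3·4^3 + 3·4^2 + 3·4 + 3. Bump = 9843. G_3 = 9842.
G_3 = 9842. HB_5(9842) = 3·5^5 + 3·5^3 + 3·5^2 + 3·5 + 2. Bump = 140744. G_4 = 140743.
G_4 = 140743. HB_6(140743) = 3·6^6 + 3·6^3 + 3·6^2 + 3·6 + 1. Bump = 2471827. G_5 = 2471826.
G_5 = 2471826. HB_7(2471826) = 3·7^7 + 3·7^3 + 3·7^2 + 3·7. Bump = 50333400. G_6 = 50333399.
G_6 = 50333399. HB_8(50333399) = 3·8^8 + 3·8^3 + 3·8^2 + 2·8 + 7. Bump = 1162263922. G_7 = 1162263921.

ω^ω·3 + ω^3·3 + ω^2·3 + ω·2 + 7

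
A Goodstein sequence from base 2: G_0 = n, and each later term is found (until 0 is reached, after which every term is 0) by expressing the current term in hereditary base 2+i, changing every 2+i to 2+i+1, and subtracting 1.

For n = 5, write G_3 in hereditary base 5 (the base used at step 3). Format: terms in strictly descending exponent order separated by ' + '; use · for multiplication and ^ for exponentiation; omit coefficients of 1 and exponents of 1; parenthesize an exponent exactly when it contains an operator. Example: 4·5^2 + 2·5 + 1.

base 2: 5 = 2^2 + 1; at 3: 3^3 + 1 = 28; next = 27
base 3: 27 = 3^3; at 4: 4^4 = 256; next = 255
base 4: 255 = 3·4^3 + 3·4^2 + 3·4 + 3; at 5: 3·5^3 + 3·5^2 + 3·5 + 3 = 468; next = 467

3·5^3 + 3·5^2 + 3·5 + 2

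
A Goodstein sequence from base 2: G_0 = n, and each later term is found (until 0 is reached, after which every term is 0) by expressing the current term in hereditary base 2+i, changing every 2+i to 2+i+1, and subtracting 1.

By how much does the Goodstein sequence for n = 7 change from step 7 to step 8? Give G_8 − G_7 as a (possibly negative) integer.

40111896

base 2: 7 = 2^2 + 2 + 1; at 3: 3^3 + 3 + 1 = 31; next = 30
base 3: 30 = 3^3 + 3; at 4: 4^4 + 4 = 260; next = 259
base 4: 259 = 4^4 + 3; at 5: 5^5 + 3 = 3128; next = 3127
base 5: 3127 = 5^5 + 2; at 6: 6^6 + 2 = 46658; next = 46657
base 6: 46657 = 6^6 + 1; at 7: 7^7 + 1 = 823544; next = 823543
base 7: 823543 = 7^7; at 8: 8^8 = 16777216; next = 16777215
base 8: 16777215 = 7·8^7 + 7·8^6 + 7·8^5 + 7·8^4 + 7·8^3 + 7·8^2 + 7·8 + 7; at 9: 7·9^7 + 7·9^6 + 7·9^5 + 7·9^4 + 7·9^3 + 7·9^2 + 7·9 + 7 = 37665880; next = 37665879
base 9: 37665879 = 7·9^7 + 7·9^6 + 7·9^5 + 7·9^4 + 7·9^3 + 7·9^2 + 7·9 + 6; at 10: 7·10^7 + 7·10^6 + 7·10^5 + 7·10^4 + 7·10^3 + 7·10^2 + 7·10 + 6 = 77777776; next = 77777775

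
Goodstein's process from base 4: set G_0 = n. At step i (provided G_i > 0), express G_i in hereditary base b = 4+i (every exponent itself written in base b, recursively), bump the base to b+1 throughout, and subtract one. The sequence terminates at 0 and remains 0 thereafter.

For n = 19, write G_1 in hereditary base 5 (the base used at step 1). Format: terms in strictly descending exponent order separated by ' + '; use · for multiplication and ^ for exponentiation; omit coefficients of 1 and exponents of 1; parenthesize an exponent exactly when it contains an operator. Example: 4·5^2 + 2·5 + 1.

[0] 19 ≡ 4^2 + 3 (base 4). Lift 5: 28. −1: 27.
[1] 27 ≡ 5^2 + 2 (base 5). Lift 6: 38. −1: 37.

5^2 + 2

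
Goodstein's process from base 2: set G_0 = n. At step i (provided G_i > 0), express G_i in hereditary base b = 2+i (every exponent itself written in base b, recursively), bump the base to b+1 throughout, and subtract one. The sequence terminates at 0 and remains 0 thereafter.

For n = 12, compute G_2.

1065

step 0: 12 = 2^(2 + 1) + 2^2; sub 3 for 2: 3^(3 + 1) + 3^3; = 108; G_1 = 108−1 = 107
step 1: 107 = 3^(3 + 1) + 2·3^2 + 2·3 + 2; sub 4 for 3: 4^(4 + 1) + 2·4^2 + 2·4 + 2; = 1066; G_2 = 1066−1 = 1065
step 2: 1065 = 4^(4 + 1) + 2·4^2 + 2·4 + 1; sub 5 for 4: 5^(5 + 1) + 2·5^2 + 2·5 + 1; = 15686; G_3 = 15686−1 = 15685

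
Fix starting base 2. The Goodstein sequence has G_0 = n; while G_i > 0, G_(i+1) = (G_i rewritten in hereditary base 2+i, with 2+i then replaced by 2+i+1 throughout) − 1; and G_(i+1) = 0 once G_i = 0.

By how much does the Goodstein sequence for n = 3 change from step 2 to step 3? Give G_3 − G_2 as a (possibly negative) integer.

i=0: 3 = 2 + 1 (b=2); 2→3: 3 + 1 = 4; 4−1 = 3
i=1: 3 = 3 (b=3); 3→4: 4 = 4; 4−1 = 3
i=2: 3 = 3 (b=4); 4→5: 3 = 3; 3−1 = 2

-1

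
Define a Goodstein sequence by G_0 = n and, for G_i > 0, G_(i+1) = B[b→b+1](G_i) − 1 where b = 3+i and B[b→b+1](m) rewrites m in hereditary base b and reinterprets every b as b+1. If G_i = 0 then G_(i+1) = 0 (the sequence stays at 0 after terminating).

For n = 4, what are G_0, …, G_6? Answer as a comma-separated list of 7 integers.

4, 4, 4, 3, 2, 1, 0

[0] 4 ≡ 3 + 1 (base 3). Lift 4: 5. −1: 4.
[1] 4 ≡ 4 (base 4). Lift 5: 5. −1: 4.
[2] 4 ≡ 4 (base 5). Lift 6: 4. −1: 3.
[3] 3 ≡ 3 (base 6). Lift 7: 3. −1: 2.
[4] 2 ≡ 2 (base 7). Lift 8: 2. −1: 1.
[5] 1 ≡ 1 (base 8). Lift 9: 1. −1: 0.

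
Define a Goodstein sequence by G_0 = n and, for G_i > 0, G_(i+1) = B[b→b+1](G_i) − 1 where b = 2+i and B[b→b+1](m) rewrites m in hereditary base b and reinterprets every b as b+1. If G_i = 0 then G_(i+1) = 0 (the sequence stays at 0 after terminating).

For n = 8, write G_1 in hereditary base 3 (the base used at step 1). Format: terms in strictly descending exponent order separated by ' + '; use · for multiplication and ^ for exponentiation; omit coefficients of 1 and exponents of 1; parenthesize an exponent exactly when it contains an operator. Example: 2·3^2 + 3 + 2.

G_0=8  [base 2] 2^(2 + 1)  →[2↦3]→  3^(3 + 1) = 81  −1 ⇒ G_1=80
G_1=80  [base 3] 2·3^3 + 2·3^2 + 2·3 + 2  →[3↦4]→  2·4^4 + 2·4^2 + 2·4 + 2 = 554  −1 ⇒ G_2=553

2·3^3 + 2·3^2 + 2·3 + 2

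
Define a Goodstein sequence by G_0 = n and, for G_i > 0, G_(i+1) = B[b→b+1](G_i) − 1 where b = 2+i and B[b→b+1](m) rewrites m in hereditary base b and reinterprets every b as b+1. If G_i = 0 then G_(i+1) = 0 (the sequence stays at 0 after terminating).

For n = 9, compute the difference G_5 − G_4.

2331083

G_0=9  [base 2] 2^(2 + 1) + 1  →[2↦3]→  3^(3 + 1) + 1 = 82  −1 ⇒ G_1=81
G_1=81  [base 3] 3^(3 + 1)  →[3↦4]→  4^(4 + 1) = 1024  −1 ⇒ G_2=1023
G_2=1023  [base 4] 3·4^4 + 3·4^3 + 3·4^2 + 3·4 + 3  →[4↦5]→  3·5^5 + 3·5^3 + 3·5^2 + 3·5 + 3 = 9843  −1 ⇒ G_3=9842
G_3=9842  [base 5] 3·5^5 + 3·5^3 + 3·5^2 + 3·5 + 2  →[5↦6]→  3·6^6 + 3·6^3 + 3·6^2 + 3·6 + 2 = 140744  −1 ⇒ G_4=140743
G_4=140743  [base 6] 3·6^6 + 3·6^3 + 3·6^2 + 3·6 + 1  →[6↦7]→  3·7^7 + 3·7^3 + 3·7^2 + 3·7 + 1 = 2471827  −1 ⇒ G_5=2471826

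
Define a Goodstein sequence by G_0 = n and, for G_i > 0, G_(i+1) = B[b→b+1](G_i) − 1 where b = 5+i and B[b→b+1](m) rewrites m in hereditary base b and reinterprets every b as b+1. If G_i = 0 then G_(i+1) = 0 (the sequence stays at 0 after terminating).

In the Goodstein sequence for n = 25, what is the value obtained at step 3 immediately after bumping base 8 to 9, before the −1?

base 5: 25 = 5^2; at 6: 6^2 = 36; next = 35
base 6: 35 = 5·6 + 5; at 7: 5·7 + 5 = 40; next = 39
base 7: 39 = 5·7 + 4; at 8: 5·8 + 4 = 44; next = 43

48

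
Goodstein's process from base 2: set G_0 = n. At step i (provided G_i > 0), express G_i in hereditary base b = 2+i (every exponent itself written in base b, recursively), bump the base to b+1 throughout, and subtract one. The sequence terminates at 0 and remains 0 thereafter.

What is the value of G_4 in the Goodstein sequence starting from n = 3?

i=0: 3 = 2 + 1 (b=2); 2→3: 3 + 1 = 4; 4−1 = 3
i=1: 3 = 3 (b=3); 3→4: 4 = 4; 4−1 = 3
i=2: 3 = 3 (b=4); 4→5: 3 = 3; 3−1 = 2
i=3: 2 = 2 (b=5); 5→6: 2 = 2; 2−1 = 1
i=4: 1 = 1 (b=6); 6→7: 1 = 1; 1−1 = 0

1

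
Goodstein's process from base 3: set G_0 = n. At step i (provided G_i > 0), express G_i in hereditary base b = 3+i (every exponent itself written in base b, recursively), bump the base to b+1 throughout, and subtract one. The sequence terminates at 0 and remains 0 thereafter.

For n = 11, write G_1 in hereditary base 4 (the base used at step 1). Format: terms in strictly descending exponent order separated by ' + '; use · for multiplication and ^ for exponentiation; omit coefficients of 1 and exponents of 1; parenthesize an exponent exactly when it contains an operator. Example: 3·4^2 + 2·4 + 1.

4^2 + 1

G_0 = 11. HB_3(11) = 3^2 + 2. Bump = 18. G_1 = 17.
G_1 = 17. HB_4(17) = 4^2 + 1. Bump = 26. G_2 = 25.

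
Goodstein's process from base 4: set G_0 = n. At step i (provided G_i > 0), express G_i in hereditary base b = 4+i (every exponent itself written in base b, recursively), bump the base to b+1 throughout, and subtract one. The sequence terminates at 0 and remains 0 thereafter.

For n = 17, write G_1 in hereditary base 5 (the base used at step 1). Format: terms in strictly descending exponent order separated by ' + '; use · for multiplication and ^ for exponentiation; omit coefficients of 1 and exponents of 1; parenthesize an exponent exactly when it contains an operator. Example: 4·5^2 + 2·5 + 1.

5^2

base 4: 17 = 4^2 + 1; at 5: 5^2 + 1 = 26; next = 25
base 5: 25 = 5^2; at 6: 6^2 = 36; next = 35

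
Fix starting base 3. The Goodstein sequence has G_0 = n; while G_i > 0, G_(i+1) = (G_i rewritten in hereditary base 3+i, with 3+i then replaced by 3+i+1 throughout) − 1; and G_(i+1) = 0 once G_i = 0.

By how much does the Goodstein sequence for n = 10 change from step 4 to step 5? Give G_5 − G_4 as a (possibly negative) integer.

3

G_0=10  [base 3] 3^2 + 1  →[3↦4]→  4^2 + 1 = 17  −1 ⇒ G_1=16
G_1=16  [base 4] 4^2  →[4↦5]→  5^2 = 25  −1 ⇒ G_2=24
G_2=24  [base 5] 4·5 + 4  →[5↦6]→  4·6 + 4 = 28  −1 ⇒ G_3=27
G_3=27  [base 6] 4·6 + 3  →[6↦7]→  4·7 + 3 = 31  −1 ⇒ G_4=30
G_4=30  [base 7] 4·7 + 2  →[7↦8]→  4·8 + 2 = 34  −1 ⇒ G_5=33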